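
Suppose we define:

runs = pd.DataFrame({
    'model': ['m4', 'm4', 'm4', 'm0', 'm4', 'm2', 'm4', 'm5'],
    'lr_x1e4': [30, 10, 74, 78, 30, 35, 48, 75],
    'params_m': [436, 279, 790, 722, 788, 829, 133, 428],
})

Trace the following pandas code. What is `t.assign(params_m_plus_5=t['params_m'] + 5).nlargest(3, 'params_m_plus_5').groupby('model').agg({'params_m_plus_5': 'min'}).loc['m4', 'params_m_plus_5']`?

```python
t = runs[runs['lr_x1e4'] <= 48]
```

441

filter rows where lr_x1e4 <= 48:
  model  lr_x1e4  params_m
0    m4       30       436
1    m4       10       279
4    m4       30       788
5    m2       35       829
6    m4       48       133
add column params_m_plus_5 = t['params_m'] + 5:
  model  lr_x1e4  params_m  params_m_plus_5
0    m4       30       436              441
1    m4       10       279              284
4    m4       30       788              793
5    m2       35       829              834
6    m4       48       133              138
take 3 rows with largest params_m_plus_5:
  model  lr_x1e4  params_m  params_m_plus_5
5    m2       35       829              834
4    m4       30       788              793
0    m4       30       436              441
group by model, min of params_m_plus_5:
       params_m_plus_5
model                 
m2                 834
m4                 441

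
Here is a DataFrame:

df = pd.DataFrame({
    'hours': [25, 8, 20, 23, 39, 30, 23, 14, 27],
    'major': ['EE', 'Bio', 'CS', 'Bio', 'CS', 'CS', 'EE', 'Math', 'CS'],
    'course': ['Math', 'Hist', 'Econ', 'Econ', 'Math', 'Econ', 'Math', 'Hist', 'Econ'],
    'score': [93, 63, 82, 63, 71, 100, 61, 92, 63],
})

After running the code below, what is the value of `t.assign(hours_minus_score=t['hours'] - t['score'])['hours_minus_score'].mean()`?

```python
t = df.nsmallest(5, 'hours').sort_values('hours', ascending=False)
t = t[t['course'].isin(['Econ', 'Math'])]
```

take 5 rows with smallest hours:
   hours major course  score
1      8   Bio   Hist     63
7     14  Math   Hist     92
2     20    CS   Econ     82
3     23   Bio   Econ     63
6     23    EE   Math     61
sort by hours descending:
   hours major course  score
3     23   Bio   Econ     63
6     23    EE   Math     61
2     20    CS   Econ     82
7     14  Math   Hist     92
1      8   Bio   Hist     63
filter rows where course in ['Econ', 'Math']:
   hours major course  score
3     23   Bio   Econ     63
6     23    EE   Math     61
2     20    CS   Econ     82
add column hours_minus_score = t['hours'] - t['score']:
   hours major course  score  hours_minus_score
3     23   Bio   Econ     63                -40
6     23    EE   Math     61                -38
2     20    CS   Econ     82                -62
Reading off the mean of column 'hours_minus_score', we get -46.6666666667.

-46.6666666667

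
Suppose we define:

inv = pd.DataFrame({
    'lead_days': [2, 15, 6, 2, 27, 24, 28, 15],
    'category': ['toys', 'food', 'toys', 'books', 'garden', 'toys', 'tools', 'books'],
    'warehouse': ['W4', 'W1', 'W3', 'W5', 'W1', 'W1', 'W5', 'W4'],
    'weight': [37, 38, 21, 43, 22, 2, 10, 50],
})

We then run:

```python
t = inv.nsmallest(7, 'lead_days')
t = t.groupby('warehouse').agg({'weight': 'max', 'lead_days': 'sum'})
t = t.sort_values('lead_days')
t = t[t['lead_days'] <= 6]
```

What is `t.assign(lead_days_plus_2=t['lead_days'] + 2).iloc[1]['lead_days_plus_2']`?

8

take 7 rows with smallest lead_days:
   lead_days category warehouse  weight
0          2     toys        W4      37
3          2    books        W5      43
2          6     toys        W3      21
1         15     food        W1      38
7         15    books        W4      50
5         24     toys        W1       2
4         27   garden        W1      22
group by warehouse: max(weight), sum(lead_days):
           weight  lead_days
warehouse                   
W1             38         66
W3             21          6
W4             50         17
W5             43          2
sort by lead_days:
           weight  lead_days
warehouse                   
W5             43          2
W3             21          6
W4             50         17
W1             38         66
filter rows where lead_days <= 6:
           weight  lead_days
warehouse                   
W5             43          2
W3             21          6
add column lead_days_plus_2 = t['lead_days'] + 2:
           weight  lead_days  lead_days_plus_2
warehouse                                     
W5             43          2                 4
W3             21          6                 8
Finally, value at position 1, column 'lead_days_plus_2' = 8.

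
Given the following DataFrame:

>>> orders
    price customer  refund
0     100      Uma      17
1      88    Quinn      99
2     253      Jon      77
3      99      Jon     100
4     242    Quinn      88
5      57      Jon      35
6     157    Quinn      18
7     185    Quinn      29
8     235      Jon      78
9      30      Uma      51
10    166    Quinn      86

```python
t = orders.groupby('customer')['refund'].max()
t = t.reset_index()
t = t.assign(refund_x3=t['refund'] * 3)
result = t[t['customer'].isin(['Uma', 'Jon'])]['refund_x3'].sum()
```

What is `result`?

group by customer, max of refund:
customer
Jon      100
Quinn     99
Uma       51
Name: refund, dtype: int64
reset_index():
  customer  refund
0      Jon     100
1    Quinn      99
2      Uma      51
add column refund_x3 = t['refund'] * 3:
  customer  refund  refund_x3
0      Jon     100        300
1    Quinn      99        297
2      Uma      51        153
filter rows where customer in ['Uma', 'Jon']:
  customer  refund  refund_x3
0      Jon     100        300
2      Uma      51        153
Then the sum of column 'refund_x3': 453

453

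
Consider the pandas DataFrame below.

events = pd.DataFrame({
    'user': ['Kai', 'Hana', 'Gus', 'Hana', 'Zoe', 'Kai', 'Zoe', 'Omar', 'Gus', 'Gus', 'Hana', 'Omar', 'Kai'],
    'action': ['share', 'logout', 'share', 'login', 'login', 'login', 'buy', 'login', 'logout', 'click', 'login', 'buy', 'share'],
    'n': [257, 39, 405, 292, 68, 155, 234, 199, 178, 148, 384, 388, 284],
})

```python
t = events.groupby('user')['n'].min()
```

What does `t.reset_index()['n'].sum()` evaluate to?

609

group by user, min of n:
user
Gus     148
Hana     39
Kai     155
Omar    199
Zoe      68
Name: n, dtype: int64
reset_index():
   user    n
0   Gus  148
1  Hana   39
2   Kai  155
3  Omar  199
4   Zoe   68
Finally, sum of column 'n' = 609.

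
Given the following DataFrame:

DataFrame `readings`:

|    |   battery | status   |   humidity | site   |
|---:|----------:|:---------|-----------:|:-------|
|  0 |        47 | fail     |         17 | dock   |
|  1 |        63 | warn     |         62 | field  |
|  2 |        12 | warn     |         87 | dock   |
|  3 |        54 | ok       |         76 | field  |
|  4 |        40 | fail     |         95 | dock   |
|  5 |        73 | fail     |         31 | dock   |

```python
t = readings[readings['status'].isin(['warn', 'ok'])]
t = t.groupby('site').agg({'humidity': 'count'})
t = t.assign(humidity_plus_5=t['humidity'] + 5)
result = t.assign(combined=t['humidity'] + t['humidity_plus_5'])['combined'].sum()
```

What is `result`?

16

filter rows where status in ['warn', 'ok']:
   battery status  humidity   site
1       63   warn        62  field
2       12   warn        87   dock
3       54     ok        76  field
group by site, count of humidity:
       humidity
site           
dock          1
field         2
add column humidity_plus_5 = t['humidity'] + 5:
       humidity  humidity_plus_5
site                            
dock          1                6
field         2                7
add column combined = t['humidity'] + t['humidity_plus_5']:
       humidity  humidity_plus_5  combined
site                                      
dock          1                6         7
field         2                7         9
So sum() = 16.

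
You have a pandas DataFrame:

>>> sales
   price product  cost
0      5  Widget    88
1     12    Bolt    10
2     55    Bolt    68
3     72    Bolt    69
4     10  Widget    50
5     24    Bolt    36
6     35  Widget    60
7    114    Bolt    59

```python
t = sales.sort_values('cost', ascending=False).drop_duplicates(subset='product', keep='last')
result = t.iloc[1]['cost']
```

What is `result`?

10

sort by cost descending:
   price product  cost
0      5  Widget    88
3     72    Bolt    69
2     55    Bolt    68
6     35  Widget    60
7    114    Bolt    59
4     10  Widget    50
5     24    Bolt    36
1     12    Bolt    10
drop duplicate product (keep=last):
   price product  cost
4     10  Widget    50
1     12    Bolt    10
The value at position 1, column 'cost' is 10.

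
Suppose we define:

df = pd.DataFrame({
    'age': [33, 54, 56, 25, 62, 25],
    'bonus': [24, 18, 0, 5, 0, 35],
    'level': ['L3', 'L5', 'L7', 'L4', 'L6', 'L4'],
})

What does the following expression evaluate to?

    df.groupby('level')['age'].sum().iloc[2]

54

group by level, sum of age:
level
L3    33
L4    50
L5    54
L6    62
L7    56
Name: age, dtype: int64
Then the value at position 2: 54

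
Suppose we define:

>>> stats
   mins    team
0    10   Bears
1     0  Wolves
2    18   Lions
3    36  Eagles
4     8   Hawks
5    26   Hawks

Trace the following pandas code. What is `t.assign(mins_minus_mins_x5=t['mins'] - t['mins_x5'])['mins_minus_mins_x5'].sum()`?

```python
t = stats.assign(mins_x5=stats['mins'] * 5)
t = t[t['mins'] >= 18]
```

add column mins_x5 = stats['mins'] * 5:
   mins    team  mins_x5
0    10   Bears       50
1     0  Wolves        0
2    18   Lions       90
3    36  Eagles      180
4     8   Hawks       40
5    26   Hawks      130
filter rows where mins >= 18:
   mins    team  mins_x5
2    18   Lions       90
3    36  Eagles      180
5    26   Hawks      130
add column mins_minus_mins_x5 = t['mins'] - t['mins_x5']:
   mins    team  mins_x5  mins_minus_mins_x5
2    18   Lions       90                 -72
3    36  Eagles      180                -144
5    26   Hawks      130                -104
The sum of column 'mins_minus_mins_x5' is -320.

-320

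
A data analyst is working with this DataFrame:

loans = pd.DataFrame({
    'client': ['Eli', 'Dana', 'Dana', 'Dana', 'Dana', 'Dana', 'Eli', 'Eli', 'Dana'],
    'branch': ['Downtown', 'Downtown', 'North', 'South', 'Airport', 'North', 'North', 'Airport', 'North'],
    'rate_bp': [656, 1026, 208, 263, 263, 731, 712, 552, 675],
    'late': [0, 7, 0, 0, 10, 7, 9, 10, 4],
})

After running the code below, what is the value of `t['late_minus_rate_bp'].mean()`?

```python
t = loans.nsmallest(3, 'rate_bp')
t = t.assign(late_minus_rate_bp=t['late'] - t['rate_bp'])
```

-241.333333333

take 3 rows with smallest rate_bp:
  client   branch  rate_bp  late
2   Dana    North      208     0
3   Dana    South      263     0
4   Dana  Airport      263    10
add column late_minus_rate_bp = t['late'] - t['rate_bp']:
  client   branch  rate_bp  late  late_minus_rate_bp
2   Dana    North      208     0                -208
3   Dana    South      263     0                -263
4   Dana  Airport      263    10                -253
Taking the mean of column 'late_minus_rate_bp' gives -241.333333333.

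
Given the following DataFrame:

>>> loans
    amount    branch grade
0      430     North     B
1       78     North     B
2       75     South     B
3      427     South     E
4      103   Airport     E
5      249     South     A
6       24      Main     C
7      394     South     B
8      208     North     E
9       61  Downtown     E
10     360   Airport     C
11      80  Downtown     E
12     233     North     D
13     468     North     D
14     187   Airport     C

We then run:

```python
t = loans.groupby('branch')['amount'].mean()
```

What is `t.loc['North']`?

283.4

group by branch, mean of amount:
branch
Airport     216.666667
Downtown     70.500000
Main         24.000000
North       283.400000
South       286.250000
Name: amount, dtype: float64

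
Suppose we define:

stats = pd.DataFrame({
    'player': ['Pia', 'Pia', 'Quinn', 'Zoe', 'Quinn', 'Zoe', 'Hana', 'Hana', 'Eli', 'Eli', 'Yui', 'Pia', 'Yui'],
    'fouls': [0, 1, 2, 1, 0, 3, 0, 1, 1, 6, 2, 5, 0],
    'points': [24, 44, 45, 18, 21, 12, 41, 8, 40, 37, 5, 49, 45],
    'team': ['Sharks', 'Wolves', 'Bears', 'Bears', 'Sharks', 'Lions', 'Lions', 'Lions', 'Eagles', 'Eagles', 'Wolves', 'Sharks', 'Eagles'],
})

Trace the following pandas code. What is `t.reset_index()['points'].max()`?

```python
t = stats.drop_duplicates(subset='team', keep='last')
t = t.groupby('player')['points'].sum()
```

drop duplicate team (keep=last):
   player  fouls  points    team
3     Zoe      1      18   Bears
7    Hana      1       8   Lions
10    Yui      2       5  Wolves
11    Pia      5      49  Sharks
12    Yui      0      45  Eagles
group by player, sum of points:
player
Hana     8
Pia     49
Yui     50
Zoe     18
Name: points, dtype: int64
reset_index():
  player  points
0   Hana       8
1    Pia      49
2    Yui      50
3    Zoe      18
Reading off the max of column 'points', we get 50.

50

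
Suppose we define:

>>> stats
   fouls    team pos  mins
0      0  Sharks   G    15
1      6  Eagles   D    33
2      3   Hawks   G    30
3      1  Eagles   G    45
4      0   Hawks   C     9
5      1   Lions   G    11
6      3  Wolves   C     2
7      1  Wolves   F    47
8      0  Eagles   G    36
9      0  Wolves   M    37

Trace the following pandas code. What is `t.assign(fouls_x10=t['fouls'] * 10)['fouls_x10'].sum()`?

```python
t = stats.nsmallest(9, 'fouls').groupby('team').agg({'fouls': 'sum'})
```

take 9 rows with smallest fouls:
   fouls    team pos  mins
0      0  Sharks   G    15
4      0   Hawks   C     9
8      0  Eagles   G    36
9      0  Wolves   M    37
3      1  Eagles   G    45
5      1   Lions   G    11
7      1  Wolves   F    47
2      3   Hawks   G    30
6      3  Wolves   C     2
group by team, sum of fouls:
        fouls
team         
Eagles      1
Hawks       3
Lions       1
Sharks      0
Wolves      4
add column fouls_x10 = t['fouls'] * 10:
        fouls  fouls_x10
team                    
Eagles      1         10
Hawks       3         30
Lions       1         10
Sharks      0          0
Wolves      4         40

90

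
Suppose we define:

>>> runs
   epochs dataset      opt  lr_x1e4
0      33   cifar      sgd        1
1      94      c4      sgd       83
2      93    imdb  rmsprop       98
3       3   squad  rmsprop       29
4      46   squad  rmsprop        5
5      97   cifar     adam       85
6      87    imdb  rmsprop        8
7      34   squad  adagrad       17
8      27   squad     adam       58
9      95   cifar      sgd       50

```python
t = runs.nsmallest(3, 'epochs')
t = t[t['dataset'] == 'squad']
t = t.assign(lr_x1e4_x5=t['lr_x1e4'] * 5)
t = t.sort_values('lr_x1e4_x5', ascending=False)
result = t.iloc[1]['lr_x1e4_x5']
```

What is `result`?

take 3 rows with smallest epochs:
   epochs dataset      opt  lr_x1e4
3       3   squad  rmsprop       29
8      27   squad     adam       58
0      33   cifar      sgd        1
filter rows where dataset == 'squad':
   epochs dataset      opt  lr_x1e4
3       3   squad  rmsprop       29
8      27   squad     adam       58
add column lr_x1e4_x5 = t['lr_x1e4'] * 5:
   epochs dataset      opt  lr_x1e4  lr_x1e4_x5
3       3   squad  rmsprop       29         145
8      27   squad     adam       58         290
sort by lr_x1e4_x5 descending:
   epochs dataset      opt  lr_x1e4  lr_x1e4_x5
8      27   squad     adam       58         290
3       3   squad  rmsprop       29         145
Reading off the value at position 1, column 'lr_x1e4_x5', we get 145.

145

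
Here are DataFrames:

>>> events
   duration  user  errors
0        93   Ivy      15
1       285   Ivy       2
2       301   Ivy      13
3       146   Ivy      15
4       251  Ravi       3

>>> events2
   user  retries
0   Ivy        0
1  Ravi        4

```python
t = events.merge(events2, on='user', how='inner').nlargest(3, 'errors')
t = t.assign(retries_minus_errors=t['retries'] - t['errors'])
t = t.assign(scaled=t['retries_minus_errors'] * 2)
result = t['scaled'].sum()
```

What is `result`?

-86

merge on 'user' (how='inner') → 5 rows:
   duration  user  errors  retries
0        93   Ivy      15        0
1       285   Ivy       2        0
2       301   Ivy      13        0
3       146   Ivy      15        0
4       251  Ravi       3        4
take 3 rows with largest errors:
   duration user  errors  retries
0        93  Ivy      15        0
3       146  Ivy      15        0
2       301  Ivy      13        0
add column retries_minus_errors = t['retries'] - t['errors']:
   duration user  errors  retries  retries_minus_errors
0        93  Ivy      15        0                   -15
3       146  Ivy      15        0                   -15
2       301  Ivy      13        0                   -13
add column scaled = t['retries_minus_errors'] * 2:
   duration user  errors  retries  retries_minus_errors  scaled
0        93  Ivy      15        0                   -15     -30
3       146  Ivy      15        0                   -15     -30
2       301  Ivy      13        0                   -13     -26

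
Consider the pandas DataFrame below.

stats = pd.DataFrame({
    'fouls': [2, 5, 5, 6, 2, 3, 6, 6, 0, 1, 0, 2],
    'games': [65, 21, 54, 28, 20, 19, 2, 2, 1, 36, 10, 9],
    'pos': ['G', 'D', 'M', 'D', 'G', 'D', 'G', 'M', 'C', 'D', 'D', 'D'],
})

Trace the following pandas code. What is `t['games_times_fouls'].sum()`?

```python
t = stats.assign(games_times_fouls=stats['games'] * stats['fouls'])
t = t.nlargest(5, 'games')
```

add column games_times_fouls = stats['games'] * stats['fouls']:
    fouls  games pos  games_times_fouls
0       2     65   G                130
1       5     21   D                105
2       5     54   M                270
3       6     28   D                168
4       2     20   G                 40
5       3     19   D                 57
6       6      2   G                 12
7       6      2   M                 12
8       0      1   C                  0
9       1     36   D                 36
10      0     10   D                  0
11      2      9   D                 18
take 5 rows with largest games:
   fouls  games pos  games_times_fouls
0      2     65   G                130
2      5     54   M                270
9      1     36   D                 36
3      6     28   D                168
1      5     21   D                105
Finally, sum of column 'games_times_fouls' = 709.

709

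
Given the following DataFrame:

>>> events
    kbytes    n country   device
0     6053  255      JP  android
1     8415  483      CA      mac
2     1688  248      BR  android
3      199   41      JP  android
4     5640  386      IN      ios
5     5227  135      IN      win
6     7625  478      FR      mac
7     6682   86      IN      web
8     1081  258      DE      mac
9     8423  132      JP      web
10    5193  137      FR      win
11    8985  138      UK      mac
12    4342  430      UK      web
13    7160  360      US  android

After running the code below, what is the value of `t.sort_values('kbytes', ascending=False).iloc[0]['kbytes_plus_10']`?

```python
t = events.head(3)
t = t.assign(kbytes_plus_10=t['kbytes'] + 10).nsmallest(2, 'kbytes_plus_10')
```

6063

take first 3 rows:
   kbytes    n country   device
0    6053  255      JP  android
1    8415  483      CA      mac
2    1688  248      BR  android
add column kbytes_plus_10 = t['kbytes'] + 10:
   kbytes    n country   device  kbytes_plus_10
0    6053  255      JP  android            6063
1    8415  483      CA      mac            8425
2    1688  248      BR  android            1698
take 2 rows with smallest kbytes_plus_10:
   kbytes    n country   device  kbytes_plus_10
2    1688  248      BR  android            1698
0    6053  255      JP  android            6063
sort by kbytes descending:
   kbytes    n country   device  kbytes_plus_10
0    6053  255      JP  android            6063
2    1688  248      BR  android            1698
The value at position 0, column 'kbytes_plus_10' is 6063.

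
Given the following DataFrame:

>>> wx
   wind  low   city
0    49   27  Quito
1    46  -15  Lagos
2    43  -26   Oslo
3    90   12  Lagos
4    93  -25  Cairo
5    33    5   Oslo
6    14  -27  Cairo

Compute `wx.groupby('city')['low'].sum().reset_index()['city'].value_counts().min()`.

group by city, sum of low:
city
Cairo   -52
Lagos    -3
Oslo    -21
Quito    27
Name: low, dtype: int64
reset_index():
    city  low
0  Cairo  -52
1  Lagos   -3
2   Oslo  -21
3  Quito   27
value_counts of city:
city
Cairo    1
Lagos    1
Oslo     1
Quito    1
Name: count, dtype: int64
min of the resulting series → 1

1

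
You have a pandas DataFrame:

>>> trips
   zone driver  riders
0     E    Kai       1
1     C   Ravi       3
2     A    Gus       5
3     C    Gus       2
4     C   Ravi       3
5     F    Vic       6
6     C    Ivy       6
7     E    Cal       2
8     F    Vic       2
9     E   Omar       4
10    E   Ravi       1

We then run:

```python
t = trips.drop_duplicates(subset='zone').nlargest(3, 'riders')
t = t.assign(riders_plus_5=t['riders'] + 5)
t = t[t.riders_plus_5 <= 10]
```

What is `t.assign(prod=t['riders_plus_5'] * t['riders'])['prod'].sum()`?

74

drop duplicate zone (keep=first):
  zone driver  riders
0    E    Kai       1
1    C   Ravi       3
2    A    Gus       5
5    F    Vic       6
take 3 rows with largest riders:
  zone driver  riders
5    F    Vic       6
2    A    Gus       5
1    C   Ravi       3
add column riders_plus_5 = t['riders'] + 5:
  zone driver  riders  riders_plus_5
5    F    Vic       6             11
2    A    Gus       5             10
1    C   Ravi       3              8
filter rows where riders_plus_5 <= 10:
  zone driver  riders  riders_plus_5
2    A    Gus       5             10
1    C   Ravi       3              8
add column prod = t['riders_plus_5'] * t['riders']:
  zone driver  riders  riders_plus_5  prod
2    A    Gus       5             10    50
1    C   Ravi       3              8    24
Reading off the sum of column 'prod', we get 74.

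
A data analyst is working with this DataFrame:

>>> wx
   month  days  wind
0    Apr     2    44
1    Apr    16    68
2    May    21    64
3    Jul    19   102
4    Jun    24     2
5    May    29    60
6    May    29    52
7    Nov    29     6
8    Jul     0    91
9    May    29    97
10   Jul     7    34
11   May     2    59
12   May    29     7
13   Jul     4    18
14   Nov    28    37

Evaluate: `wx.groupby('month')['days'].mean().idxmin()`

Jul

group by month, mean of days:
month
Apr     9.000000
Jul     7.500000
Jun    24.000000
May    23.166667
Nov    28.500000
Name: days, dtype: float64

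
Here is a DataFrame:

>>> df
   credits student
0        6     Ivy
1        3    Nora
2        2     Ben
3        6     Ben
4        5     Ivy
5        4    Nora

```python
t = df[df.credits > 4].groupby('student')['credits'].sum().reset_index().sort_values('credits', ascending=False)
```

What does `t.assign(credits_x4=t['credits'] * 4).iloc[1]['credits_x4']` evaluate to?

24

filter rows where credits > 4:
   credits student
0        6     Ivy
3        6     Ben
4        5     Ivy
group by student, sum of credits:
student
Ben     6
Ivy    11
Name: credits, dtype: int64
reset_index():
  student  credits
0     Ben        6
1     Ivy       11
sort by credits descending:
  student  credits
1     Ivy       11
0     Ben        6
add column credits_x4 = t['credits'] * 4:
  student  credits  credits_x4
1     Ivy       11          44
0     Ben        6          24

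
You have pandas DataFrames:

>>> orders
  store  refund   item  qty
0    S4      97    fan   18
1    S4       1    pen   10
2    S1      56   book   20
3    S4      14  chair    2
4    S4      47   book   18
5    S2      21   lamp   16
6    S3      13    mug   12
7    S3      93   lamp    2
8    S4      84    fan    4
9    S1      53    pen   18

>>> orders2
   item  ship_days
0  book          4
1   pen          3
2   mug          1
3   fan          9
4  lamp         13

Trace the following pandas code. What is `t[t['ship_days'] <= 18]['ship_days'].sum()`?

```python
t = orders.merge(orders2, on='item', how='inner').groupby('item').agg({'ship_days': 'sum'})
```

merge on 'item' (how='inner') → 9 rows:
  store  refund  item  qty  ship_days
0    S4      97   fan   18          9
1    S4       1   pen   10          3
2    S1      56  book   20          4
3    S4      47  book   18          4
4    S2      21  lamp   16         13
5    S3      13   mug   12          1
6    S3      93  lamp    2         13
7    S4      84   fan    4          9
8    S1      53   pen   18          3
group by item, sum of ship_days:
      ship_days
item           
book          8
fan          18
lamp         26
mug           1
pen           6
filter rows where ship_days <= 18:
      ship_days
item           
book          8
fan          18
mug           1
pen           6
Reading off the sum of column 'ship_days', we get 33.

33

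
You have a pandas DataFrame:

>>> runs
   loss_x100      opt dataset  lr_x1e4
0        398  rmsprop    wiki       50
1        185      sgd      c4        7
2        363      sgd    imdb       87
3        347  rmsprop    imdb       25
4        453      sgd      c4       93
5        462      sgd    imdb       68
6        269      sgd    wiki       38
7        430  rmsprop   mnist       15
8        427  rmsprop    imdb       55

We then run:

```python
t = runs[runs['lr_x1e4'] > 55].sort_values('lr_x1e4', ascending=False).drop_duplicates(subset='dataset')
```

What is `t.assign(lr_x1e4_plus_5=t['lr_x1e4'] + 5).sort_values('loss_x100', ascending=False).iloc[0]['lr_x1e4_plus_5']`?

filter rows where lr_x1e4 > 55:
   loss_x100  opt dataset  lr_x1e4
2        363  sgd    imdb       87
4        453  sgd      c4       93
5        462  sgd    imdb       68
sort by lr_x1e4 descending:
   loss_x100  opt dataset  lr_x1e4
4        453  sgd      c4       93
2        363  sgd    imdb       87
5        462  sgd    imdb       68
drop duplicate dataset (keep=first):
   loss_x100  opt dataset  lr_x1e4
4        453  sgd      c4       93
2        363  sgd    imdb       87
add column lr_x1e4_plus_5 = t['lr_x1e4'] + 5:
   loss_x100  opt dataset  lr_x1e4  lr_x1e4_plus_5
4        453  sgd      c4       93              98
2        363  sgd    imdb       87              92
sort by loss_x100 descending:
   loss_x100  opt dataset  lr_x1e4  lr_x1e4_plus_5
4        453  sgd      c4       93              98
2        363  sgd    imdb       87              92
Then the value at position 0, column 'lr_x1e4_plus_5': 98

98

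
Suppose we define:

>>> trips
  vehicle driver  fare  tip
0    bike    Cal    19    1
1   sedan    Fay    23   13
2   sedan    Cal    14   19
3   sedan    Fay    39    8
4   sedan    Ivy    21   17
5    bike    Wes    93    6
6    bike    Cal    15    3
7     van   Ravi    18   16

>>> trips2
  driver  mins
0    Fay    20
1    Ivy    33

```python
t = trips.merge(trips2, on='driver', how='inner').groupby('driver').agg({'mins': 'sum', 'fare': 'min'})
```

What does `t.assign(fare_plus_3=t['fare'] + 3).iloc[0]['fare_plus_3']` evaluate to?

merge on 'driver' (how='inner') → 3 rows:
  vehicle driver  fare  tip  mins
0   sedan    Fay    23   13    20
1   sedan    Fay    39    8    20
2   sedan    Ivy    21   17    33
group by driver: sum(mins), min(fare):
        mins  fare
driver            
Fay       40    23
Ivy       33    21
add column fare_plus_3 = t['fare'] + 3:
        mins  fare  fare_plus_3
driver                         
Fay       40    23           26
Ivy       33    21           24

26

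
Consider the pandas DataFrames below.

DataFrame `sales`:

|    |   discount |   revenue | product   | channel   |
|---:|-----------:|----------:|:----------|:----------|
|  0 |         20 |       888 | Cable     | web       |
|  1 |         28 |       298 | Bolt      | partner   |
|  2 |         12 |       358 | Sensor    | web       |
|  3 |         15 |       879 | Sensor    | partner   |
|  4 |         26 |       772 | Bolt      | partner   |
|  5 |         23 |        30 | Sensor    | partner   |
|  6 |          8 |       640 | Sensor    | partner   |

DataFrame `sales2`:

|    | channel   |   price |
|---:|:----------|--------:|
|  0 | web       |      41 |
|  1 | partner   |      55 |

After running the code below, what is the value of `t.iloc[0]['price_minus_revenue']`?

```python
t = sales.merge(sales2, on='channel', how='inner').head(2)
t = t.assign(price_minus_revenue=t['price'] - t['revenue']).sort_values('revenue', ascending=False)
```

-847

merge on 'channel' (how='inner') → 7 rows:
   discount  revenue product  channel  price
0        20      888   Cable      web     41
1        28      298    Bolt  partner     55
2        12      358  Sensor      web     41
3        15      879  Sensor  partner     55
4        26      772    Bolt  partner     55
5        23       30  Sensor  partner     55
6         8      640  Sensor  partner     55
take first 2 rows:
   discount  revenue product  channel  price
0        20      888   Cable      web     41
1        28      298    Bolt  partner     55
add column price_minus_revenue = t['price'] - t['revenue']:
   discount  revenue product  channel  price  price_minus_revenue
0        20      888   Cable      web     41                 -847
1        28      298    Bolt  partner     55                 -243
sort by revenue descending:
   discount  revenue product  channel  price  price_minus_revenue
0        20      888   Cable      web     41                 -847
1        28      298    Bolt  partner     55                 -243
value at position 0, column 'price_minus_revenue' → -847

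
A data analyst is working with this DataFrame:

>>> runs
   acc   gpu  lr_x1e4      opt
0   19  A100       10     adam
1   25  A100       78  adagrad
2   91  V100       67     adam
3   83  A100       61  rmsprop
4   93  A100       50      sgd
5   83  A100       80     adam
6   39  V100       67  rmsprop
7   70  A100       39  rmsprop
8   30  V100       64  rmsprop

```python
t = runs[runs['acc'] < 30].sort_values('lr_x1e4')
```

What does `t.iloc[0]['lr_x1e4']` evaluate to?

10

filter rows where acc < 30:
   acc   gpu  lr_x1e4      opt
0   19  A100       10     adam
1   25  A100       78  adagrad
sort by lr_x1e4:
   acc   gpu  lr_x1e4      opt
0   19  A100       10     adam
1   25  A100       78  adagrad
Hence 10.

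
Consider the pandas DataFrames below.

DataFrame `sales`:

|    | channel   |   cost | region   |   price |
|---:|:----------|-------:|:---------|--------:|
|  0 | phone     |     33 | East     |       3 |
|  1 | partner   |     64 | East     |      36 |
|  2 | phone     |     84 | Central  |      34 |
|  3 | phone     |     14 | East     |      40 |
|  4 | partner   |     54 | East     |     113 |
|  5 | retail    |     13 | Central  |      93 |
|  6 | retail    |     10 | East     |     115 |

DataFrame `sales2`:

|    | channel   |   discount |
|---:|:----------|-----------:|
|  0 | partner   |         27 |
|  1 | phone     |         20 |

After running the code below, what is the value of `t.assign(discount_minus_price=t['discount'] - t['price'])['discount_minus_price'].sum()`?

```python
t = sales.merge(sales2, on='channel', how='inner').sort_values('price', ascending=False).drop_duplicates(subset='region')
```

-100

merge on 'channel' (how='inner') → 5 rows:
   channel  cost   region  price  discount
0    phone    33     East      3        20
1  partner    64     East     36        27
2    phone    84  Central     34        20
3    phone    14     East     40        20
4  partner    54     East    113        27
sort by price descending:
   channel  cost   region  price  discount
4  partner    54     East    113        27
3    phone    14     East     40        20
1  partner    64     East     36        27
2    phone    84  Central     34        20
0    phone    33     East      3        20
drop duplicate region (keep=first):
   channel  cost   region  price  discount
4  partner    54     East    113        27
2    phone    84  Central     34        20
add column discount_minus_price = t['discount'] - t['price']:
   channel  cost   region  price  discount  discount_minus_price
4  partner    54     East    113        27                   -86
2    phone    84  Central     34        20                   -14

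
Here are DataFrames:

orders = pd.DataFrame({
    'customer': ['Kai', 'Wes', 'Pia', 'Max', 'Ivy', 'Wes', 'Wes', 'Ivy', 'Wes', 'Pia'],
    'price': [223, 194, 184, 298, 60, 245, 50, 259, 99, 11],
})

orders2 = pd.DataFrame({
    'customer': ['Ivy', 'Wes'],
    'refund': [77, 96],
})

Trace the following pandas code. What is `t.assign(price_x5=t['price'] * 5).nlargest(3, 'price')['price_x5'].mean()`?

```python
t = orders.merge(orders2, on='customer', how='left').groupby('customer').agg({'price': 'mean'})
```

merge on 'customer' (how='left') → 10 rows:
  customer  price  refund
0      Kai    223     NaN
1      Wes    194    96.0
2      Pia    184     NaN
3      Max    298     NaN
4      Ivy     60    77.0
5      Wes    245    96.0
6      Wes     50    96.0
7      Ivy    259    77.0
8      Wes     99    96.0
9      Pia     11     NaN
group by customer, mean of price:
          price
customer       
Ivy       159.5
Kai       223.0
Max       298.0
Pia        97.5
Wes       147.0
add column price_x5 = t['price'] * 5:
          price  price_x5
customer                 
Ivy       159.5     797.5
Kai       223.0    1115.0
Max       298.0    1490.0
Pia        97.5     487.5
Wes       147.0     735.0
take 3 rows with largest price:
          price  price_x5
customer                 
Max       298.0    1490.0
Kai       223.0    1115.0
Ivy       159.5     797.5
So mean() = 1134.16666667.

1134.16666667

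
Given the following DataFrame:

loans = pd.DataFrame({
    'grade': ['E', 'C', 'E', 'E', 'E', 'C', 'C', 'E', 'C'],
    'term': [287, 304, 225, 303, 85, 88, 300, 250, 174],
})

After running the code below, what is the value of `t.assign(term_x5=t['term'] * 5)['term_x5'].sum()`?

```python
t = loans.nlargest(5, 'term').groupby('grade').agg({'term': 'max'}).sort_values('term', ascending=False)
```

take 5 rows with largest term:
  grade  term
1     C   304
3     E   303
6     C   300
0     E   287
7     E   250
group by grade, max of term:
       term
grade      
C       304
E       303
sort by term descending:
       term
grade      
C       304
E       303
add column term_x5 = t['term'] * 5:
       term  term_x5
grade               
C       304     1520
E       303     1515
So sum() = 3035.

3035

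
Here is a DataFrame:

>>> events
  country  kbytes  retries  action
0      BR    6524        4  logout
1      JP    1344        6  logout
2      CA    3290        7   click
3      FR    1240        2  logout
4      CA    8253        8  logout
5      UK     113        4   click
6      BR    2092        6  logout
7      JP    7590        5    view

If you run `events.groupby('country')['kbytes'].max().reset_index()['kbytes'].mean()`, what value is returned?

4744.0

group by country, max of kbytes:
country
BR    6524
CA    8253
FR    1240
JP    7590
UK     113
Name: kbytes, dtype: int64
reset_index():
  country  kbytes
0      BR    6524
1      CA    8253
2      FR    1240
3      JP    7590
4      UK     113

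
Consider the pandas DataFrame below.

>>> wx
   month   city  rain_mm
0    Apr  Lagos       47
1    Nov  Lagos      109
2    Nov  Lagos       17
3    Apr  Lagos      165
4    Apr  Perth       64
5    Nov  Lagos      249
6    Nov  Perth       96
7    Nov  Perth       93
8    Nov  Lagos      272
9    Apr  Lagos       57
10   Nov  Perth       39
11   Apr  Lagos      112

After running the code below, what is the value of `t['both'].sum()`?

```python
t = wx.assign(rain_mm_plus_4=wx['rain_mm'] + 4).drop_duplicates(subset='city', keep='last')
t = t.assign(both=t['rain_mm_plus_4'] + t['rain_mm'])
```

add column rain_mm_plus_4 = wx['rain_mm'] + 4:
   month   city  rain_mm  rain_mm_plus_4
0    Apr  Lagos       47              51
1    Nov  Lagos      109             113
2    Nov  Lagos       17              21
3    Apr  Lagos      165             169
4    Apr  Perth       64              68
5    Nov  Lagos      249             253
6    Nov  Perth       96             100
7    Nov  Perth       93              97
8    Nov  Lagos      272             276
9    Apr  Lagos       57              61
10   Nov  Perth       39              43
11   Apr  Lagos      112             116
drop duplicate city (keep=last):
   month   city  rain_mm  rain_mm_plus_4
10   Nov  Perth       39              43
11   Apr  Lagos      112             116
add column both = t['rain_mm_plus_4'] + t['rain_mm']:
   month   city  rain_mm  rain_mm_plus_4  both
10   Nov  Perth       39              43    82
11   Apr  Lagos      112             116   228
So sum() = 310.

310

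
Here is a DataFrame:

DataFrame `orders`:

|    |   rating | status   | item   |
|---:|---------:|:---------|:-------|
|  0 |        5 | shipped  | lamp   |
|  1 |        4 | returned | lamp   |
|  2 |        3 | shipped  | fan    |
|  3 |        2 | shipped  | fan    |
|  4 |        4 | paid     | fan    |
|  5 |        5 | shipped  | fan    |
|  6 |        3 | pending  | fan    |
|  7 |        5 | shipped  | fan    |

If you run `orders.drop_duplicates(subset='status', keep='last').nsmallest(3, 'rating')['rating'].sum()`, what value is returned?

11

drop duplicate status (keep=last):
   rating    status  item
1       4  returned  lamp
4       4      paid   fan
6       3   pending   fan
7       5   shipped   fan
take 3 rows with smallest rating:
   rating    status  item
6       3   pending   fan
1       4  returned  lamp
4       4      paid   fan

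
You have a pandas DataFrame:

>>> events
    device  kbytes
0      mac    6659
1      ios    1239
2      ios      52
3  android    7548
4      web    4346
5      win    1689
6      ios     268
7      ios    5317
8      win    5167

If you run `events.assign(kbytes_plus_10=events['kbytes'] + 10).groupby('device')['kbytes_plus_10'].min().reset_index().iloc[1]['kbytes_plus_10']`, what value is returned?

add column kbytes_plus_10 = events['kbytes'] + 10:
    device  kbytes  kbytes_plus_10
0      mac    6659            6669
1      ios    1239            1249
2      ios      52              62
3  android    7548            7558
4      web    4346            4356
5      win    1689            1699
6      ios     268             278
7      ios    5317            5327
8      win    5167            5177
group by device, min of kbytes_plus_10:
device
android    7558
ios          62
mac        6669
web        4356
win        1699
Name: kbytes_plus_10, dtype: int64
reset_index():
    device  kbytes_plus_10
0  android            7558
1      ios              62
2      mac            6669
3      web            4356
4      win            1699
value at position 1, column 'kbytes_plus_10' → 62

62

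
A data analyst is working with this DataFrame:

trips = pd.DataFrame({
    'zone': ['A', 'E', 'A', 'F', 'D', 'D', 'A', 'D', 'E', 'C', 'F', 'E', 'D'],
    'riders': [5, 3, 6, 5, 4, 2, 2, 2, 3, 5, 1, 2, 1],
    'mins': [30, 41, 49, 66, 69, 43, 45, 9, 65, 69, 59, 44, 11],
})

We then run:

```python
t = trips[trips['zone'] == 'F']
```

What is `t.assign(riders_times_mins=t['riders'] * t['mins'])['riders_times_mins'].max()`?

filter rows where zone == 'F':
   zone  riders  mins
3     F       5    66
10    F       1    59
add column riders_times_mins = t['riders'] * t['mins']:
   zone  riders  mins  riders_times_mins
3     F       5    66                330
10    F       1    59                 59

330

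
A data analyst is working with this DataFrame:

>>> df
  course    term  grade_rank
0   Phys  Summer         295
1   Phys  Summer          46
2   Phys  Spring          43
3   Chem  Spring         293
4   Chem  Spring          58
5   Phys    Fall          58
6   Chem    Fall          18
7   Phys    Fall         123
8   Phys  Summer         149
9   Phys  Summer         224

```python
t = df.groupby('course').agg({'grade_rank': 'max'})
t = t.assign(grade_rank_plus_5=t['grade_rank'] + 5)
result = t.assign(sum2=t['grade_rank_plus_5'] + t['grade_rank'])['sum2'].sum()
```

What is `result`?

group by course, max of grade_rank:
        grade_rank
course            
Chem           293
Phys           295
add column grade_rank_plus_5 = t['grade_rank'] + 5:
        grade_rank  grade_rank_plus_5
course                               
Chem           293                298
Phys           295                300
add column sum2 = t['grade_rank_plus_5'] + t['grade_rank']:
        grade_rank  grade_rank_plus_5  sum2
course                                     
Chem           293                298   591
Phys           295                300   595
Taking the sum of column 'sum2' gives 1186.

1186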